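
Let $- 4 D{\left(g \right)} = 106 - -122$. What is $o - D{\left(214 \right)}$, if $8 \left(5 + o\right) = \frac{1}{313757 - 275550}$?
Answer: $\frac{15894113}{305656} \approx 52.0$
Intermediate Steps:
$o = - \frac{1528279}{305656}$ ($o = -5 + \frac{1}{8 \left(313757 - 275550\right)} = -5 + \frac{1}{8 \cdot 38207} = -5 + \frac{1}{8} \cdot \frac{1}{38207} = -5 + \frac{1}{305656} = - \frac{1528279}{305656} \approx -5.0$)
$D{\left(g \right)} = -57$ ($D{\left(g \right)} = - \frac{106 - -122}{4} = - \frac{106 + 122}{4} = \left(- \frac{1}{4}\right) 228 = -57$)
$o - D{\left(214 \right)} = - \frac{1528279}{305656} - -57 = - \frac{1528279}{305656} + 57 = \frac{15894113}{305656}$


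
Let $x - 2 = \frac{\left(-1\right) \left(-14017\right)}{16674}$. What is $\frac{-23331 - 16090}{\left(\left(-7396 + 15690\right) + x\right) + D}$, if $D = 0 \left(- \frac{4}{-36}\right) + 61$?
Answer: $- \frac{657305754}{139358635} \approx -4.7167$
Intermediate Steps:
$x = \frac{47365}{16674}$ ($x = 2 + \frac{\left(-1\right) \left(-14017\right)}{16674} = 2 + 14017 \cdot \frac{1}{16674} = 2 + \frac{14017}{16674} = \frac{47365}{16674} \approx 2.8406$)
$D = 61$ ($D = 0 \left(\left(-4\right) \left(- \frac{1}{36}\right)\right) + 61 = 0 \cdot \frac{1}{9} + 61 = 0 + 61 = 61$)
$\frac{-23331 - 16090}{\left(\left(-7396 + 15690\right) + x\right) + D} = \frac{-23331 - 16090}{\left(\left(-7396 + 15690\right) + \frac{47365}{16674}\right) + 61} = - \frac{39421}{\left(8294 + \frac{47365}{16674}\right) + 61} = - \frac{39421}{\frac{138341521}{16674} + 61} = - \frac{39421}{\frac{139358635}{16674}} = \left(-39421\right) \frac{16674}{139358635} = - \frac{657305754}{139358635}$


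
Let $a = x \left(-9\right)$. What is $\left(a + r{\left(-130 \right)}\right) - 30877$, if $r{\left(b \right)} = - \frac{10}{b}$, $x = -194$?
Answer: $- \frac{378702}{13} \approx -29131.0$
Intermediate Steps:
$a = 1746$ ($a = \left(-194\right) \left(-9\right) = 1746$)
$\left(a + r{\left(-130 \right)}\right) - 30877 = \left(1746 - \frac{10}{-130}\right) - 30877 = \left(1746 - - \frac{1}{13}\right) - 30877 = \left(1746 + \frac{1}{13}\right) - 30877 = \frac{22699}{13} - 30877 = - \frac{378702}{13}$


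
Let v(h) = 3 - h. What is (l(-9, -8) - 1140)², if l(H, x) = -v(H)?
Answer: 1327104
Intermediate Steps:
l(H, x) = -3 + H (l(H, x) = -(3 - H) = -3 + H)
(l(-9, -8) - 1140)² = ((-3 - 9) - 1140)² = (-12 - 1140)² = (-1152)² = 1327104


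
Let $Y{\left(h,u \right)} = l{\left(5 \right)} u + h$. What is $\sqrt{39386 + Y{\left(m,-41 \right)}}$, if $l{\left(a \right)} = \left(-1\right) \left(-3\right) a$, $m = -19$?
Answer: $4 \sqrt{2422} \approx 196.86$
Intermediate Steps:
$l{\left(a \right)} = 3 a$
$Y{\left(h,u \right)} = h + 15 u$ ($Y{\left(h,u \right)} = 3 \cdot 5 u + h = 15 u + h = h + 15 u$)
$\sqrt{39386 + Y{\left(m,-41 \right)}} = \sqrt{39386 + \left(-19 + 15 \left(-41\right)\right)} = \sqrt{39386 - 634} = \sqrt{38752} = 4 \sqrt{2422}$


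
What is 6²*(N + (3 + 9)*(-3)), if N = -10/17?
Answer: -22392/17 ≈ -1317.2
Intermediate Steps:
N = -10/17 (N = -10*1/17 = -10/17 ≈ -0.58823)
6²*(N + (3 + 9)*(-3)) = 6²*(-10/17 + (3 + 9)*(-3)) = 36*(-10/17 + 12*(-3)) = 36*(-10/17 - 36) = 36*(-622/17) = -22392/17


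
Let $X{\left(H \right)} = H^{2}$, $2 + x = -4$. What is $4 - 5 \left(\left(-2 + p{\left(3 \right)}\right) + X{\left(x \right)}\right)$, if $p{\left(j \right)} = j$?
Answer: $-181$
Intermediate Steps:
$x = -6$ ($x = -2 - 4 = -6$)
$4 - 5 \left(\left(-2 + p{\left(3 \right)}\right) + X{\left(x \right)}\right) = 4 - 5 \left(\left(-2 + 3\right) + \left(-6\right)^{2}\right) = 4 - 5 \left(1 + 36\right) = 4 - 185 = -181$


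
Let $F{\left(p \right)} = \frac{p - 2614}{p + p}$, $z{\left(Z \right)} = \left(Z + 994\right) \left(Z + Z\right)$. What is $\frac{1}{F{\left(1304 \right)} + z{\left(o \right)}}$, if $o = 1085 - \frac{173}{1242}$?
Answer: $\frac{502875864}{2268245772956725} \approx 2.217 \cdot 10^{-7}$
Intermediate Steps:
$o = \frac{1347397}{1242}$ ($o = 1085 - 173 \cdot \frac{1}{1242} = 1085 - \frac{173}{1242} = \frac{1347397}{1242} \approx 1084.9$)
$z{\left(Z \right)} = 2 Z \left(994 + Z\right)$ ($z{\left(Z \right)} = \left(994 + Z\right) 2 Z = 2 Z \left(994 + Z\right)$)
$F{\left(p \right)} = \frac{-2614 + p}{2 p}$
$\frac{1}{F{\left(1304 \right)} + z{\left(o \right)}} = \frac{1}{\frac{-2614 + 1304}{2 \cdot 1304} + 2 \cdot \frac{1347397}{1242} \left(994 + \frac{1347397}{1242}\right)} = \frac{1}{\frac{1}{2} \cdot \frac{1}{1304} \left(-1310\right) + 2 \cdot \frac{1347397}{1242} \cdot \frac{2581945}{1242}} = \frac{1}{- \frac{655}{1304} + \frac{3478904947165}{771282}} = \frac{1}{\frac{2268245772956725}{502875864}} = \frac{502875864}{2268245772956725}$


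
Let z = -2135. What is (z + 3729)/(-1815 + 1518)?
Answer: -1594/297 ≈ -5.3670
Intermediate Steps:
(z + 3729)/(-1815 + 1518) = (-2135 + 3729)/(-1815 + 1518) = 1594/(-297) = 1594*(-1/297) = -1594/297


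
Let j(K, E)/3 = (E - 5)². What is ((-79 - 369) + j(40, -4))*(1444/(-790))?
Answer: 29602/79 ≈ 374.71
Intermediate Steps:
j(K, E) = 3*(-5 + E)² (j(K, E) = 3*(E - 5)² = 3*(-5 + E)²)
((-79 - 369) + j(40, -4))*(1444/(-790)) = ((-79 - 369) + 3*(-5 - 4)²)*(1444/(-790)) = (-448 + 3*(-9)²)*(1444*(-1/790)) = (-448 + 3*81)*(-722/395) = (-448 + 243)*(-722/395) = -205*(-722/395) = 29602/79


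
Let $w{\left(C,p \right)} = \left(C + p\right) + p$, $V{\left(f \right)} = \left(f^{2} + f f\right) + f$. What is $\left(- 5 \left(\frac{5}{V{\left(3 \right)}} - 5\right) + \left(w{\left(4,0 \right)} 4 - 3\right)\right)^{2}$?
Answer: $\frac{597529}{441} \approx 1354.9$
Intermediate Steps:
$V{\left(f \right)} = f + 2 f^{2}$ ($V{\left(f \right)} = \left(f^{2} + f^{2}\right) + f = 2 f^{2} + f = f + 2 f^{2}$)
$w{\left(C,p \right)} = C + 2 p$
$\left(- 5 \left(\frac{5}{V{\left(3 \right)}} - 5\right) + \left(w{\left(4,0 \right)} 4 - 3\right)\right)^{2} = \left(- 5 \left(\frac{5}{3 \left(1 + 2 \cdot 3\right)} - 5\right) - \left(3 - \left(4 + 2 \cdot 0\right) 4\right)\right)^{2} = \left(- 5 \left(\frac{5}{3 \left(1 + 6\right)} - 5\right) - \left(3 - \left(4 + 0\right) 4\right)\right)^{2} = \left(- 5 \left(\frac{5}{3 \cdot 7} - 5\right) + \left(4 \cdot 4 - 3\right)\right)^{2} = \left(- 5 \left(\frac{5}{21} - 5\right) + \left(16 - 3\right)\right)^{2} = \left(- 5 \left(5 \cdot \frac{1}{21} - 5\right) + 13\right)^{2} = \left(- 5 \left(\frac{5}{21} - 5\right) + 13\right)^{2} = \left(\left(-5\right) \left(- \frac{100}{21}\right) + 13\right)^{2} = \left(\frac{500}{21} + 13\right)^{2} = \left(\frac{773}{21}\right)^{2} = \frac{597529}{441}$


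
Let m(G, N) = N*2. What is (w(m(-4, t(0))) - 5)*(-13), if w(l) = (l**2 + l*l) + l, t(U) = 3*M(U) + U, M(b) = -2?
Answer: -3523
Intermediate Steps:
t(U) = -6 + U (t(U) = 3*(-2) + U = -6 + U)
m(G, N) = 2*N
w(l) = l + 2*l**2 (w(l) = (l**2 + l**2) + l = 2*l**2 + l = l + 2*l**2)
(w(m(-4, t(0))) - 5)*(-13) = ((2*(-6 + 0))*(1 + 2*(2*(-6 + 0))) - 5)*(-13) = ((2*(-6))*(1 + 2*(2*(-6))) - 5)*(-13) = (-12*(1 + 2*(-12)) - 5)*(-13) = (-12*(1 - 24) - 5)*(-13) = (-12*(-23) - 5)*(-13) = (276 - 5)*(-13) = 271*(-13) = -3523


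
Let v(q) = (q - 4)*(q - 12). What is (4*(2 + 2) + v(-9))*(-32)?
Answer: -9248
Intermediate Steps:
v(q) = (-12 + q)*(-4 + q) (v(q) = (-4 + q)*(-12 + q) = (-12 + q)*(-4 + q))
(4*(2 + 2) + v(-9))*(-32) = (4*(2 + 2) + (48 + (-9)² - 16*(-9)))*(-32) = (4*4 + (48 + 81 + 144))*(-32) = (16 + 273)*(-32) = 289*(-32) = -9248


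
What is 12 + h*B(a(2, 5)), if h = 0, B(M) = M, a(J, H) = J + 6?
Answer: 12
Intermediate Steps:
a(J, H) = 6 + J
12 + h*B(a(2, 5)) = 12 + 0*(6 + 2) = 12 + 0*8 = 12 + 0 = 12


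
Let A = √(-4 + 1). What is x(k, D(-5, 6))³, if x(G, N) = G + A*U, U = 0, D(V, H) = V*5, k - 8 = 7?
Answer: 3375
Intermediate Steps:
k = 15 (k = 8 + 7 = 15)
D(V, H) = 5*V
A = I*√3 (A = √(-3) = I*√3 ≈ 1.732*I)
x(G, N) = G (x(G, N) = G + (I*√3)*0 = G + 0 = G)
x(k, D(-5, 6))³ = 15³ = 3375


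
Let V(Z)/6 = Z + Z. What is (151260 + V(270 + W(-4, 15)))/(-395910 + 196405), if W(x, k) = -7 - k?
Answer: -154236/199505 ≈ -0.77309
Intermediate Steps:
V(Z) = 12*Z (V(Z) = 6*(Z + Z) = 6*(2*Z) = 12*Z)
(151260 + V(270 + W(-4, 15)))/(-395910 + 196405) = (151260 + 12*(270 + (-7 - 1*15)))/(-395910 + 196405) = (151260 + 12*(270 + (-7 - 15)))/(-199505) = (151260 + 12*(270 - 22))*(-1/199505) = (151260 + 12*248)*(-1/199505) = (151260 + 2976)*(-1/199505) = 154236*(-1/199505) = -154236/199505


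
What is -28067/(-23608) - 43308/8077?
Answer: -61209085/14667832 ≈ -4.1730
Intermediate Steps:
-28067/(-23608) - 43308/8077 = -28067*(-1/23608) - 43308*1/8077 = 2159/1816 - 43308/8077 = -61209085/14667832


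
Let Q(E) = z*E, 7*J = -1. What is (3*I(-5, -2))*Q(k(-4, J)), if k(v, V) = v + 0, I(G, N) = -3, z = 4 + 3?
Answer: 252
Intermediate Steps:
z = 7
J = -⅐ (J = (⅐)*(-1) = -⅐ ≈ -0.14286)
k(v, V) = v
Q(E) = 7*E
(3*I(-5, -2))*Q(k(-4, J)) = (3*(-3))*(7*(-4)) = -9*(-28) = 252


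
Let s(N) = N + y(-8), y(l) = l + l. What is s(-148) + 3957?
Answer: 3793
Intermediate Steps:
y(l) = 2*l
s(N) = -16 + N (s(N) = N + 2*(-8) = N - 16 = -16 + N)
s(-148) + 3957 = (-16 - 148) + 3957 = -164 + 3957 = 3793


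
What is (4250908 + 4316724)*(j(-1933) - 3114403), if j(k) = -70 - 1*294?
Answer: -26686177421744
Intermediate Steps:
j(k) = -364 (j(k) = -70 - 294 = -364)
(4250908 + 4316724)*(j(-1933) - 3114403) = (4250908 + 4316724)*(-364 - 3114403) = 8567632*(-3114767) = -26686177421744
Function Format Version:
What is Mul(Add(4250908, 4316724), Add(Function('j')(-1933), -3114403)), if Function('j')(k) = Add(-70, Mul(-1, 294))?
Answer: -26686177421744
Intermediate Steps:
Function('j')(k) = -364 (Function('j')(k) = Add(-70, -294) = -364)
Mul(Add(4250908, 4316724), Add(Function('j')(-1933), -3114403)) = Mul(Add(4250908, 4316724), Add(-364, -3114403)) = Mul(8567632, -3114767) = -26686177421744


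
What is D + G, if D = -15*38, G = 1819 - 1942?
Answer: -693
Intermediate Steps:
G = -123
D = -570
D + G = -570 - 123 = -693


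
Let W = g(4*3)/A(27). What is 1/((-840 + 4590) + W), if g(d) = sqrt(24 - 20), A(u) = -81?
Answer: 81/303748 ≈ 0.00026667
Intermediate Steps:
g(d) = 2 (g(d) = sqrt(4) = 2)
W = -2/81 (W = 2/(-81) = 2*(-1/81) = -2/81 ≈ -0.024691)
1/((-840 + 4590) + W) = 1/((-840 + 4590) - 2/81) = 1/(3750 - 2/81) = 1/(303748/81) = 81/303748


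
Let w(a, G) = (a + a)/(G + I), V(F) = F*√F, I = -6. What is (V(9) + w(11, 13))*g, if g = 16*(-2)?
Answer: -6752/7 ≈ -964.57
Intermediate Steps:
V(F) = F^(3/2)
g = -32
w(a, G) = 2*a/(-6 + G) (w(a, G) = (a + a)/(G - 6) = (2*a)/(-6 + G) = 2*a/(-6 + G))
(V(9) + w(11, 13))*g = (9^(3/2) + 2*11/(-6 + 13))*(-32) = (27 + 2*11/7)*(-32) = (27 + 2*11*(⅐))*(-32) = (27 + 22/7)*(-32) = (211/7)*(-32) = -6752/7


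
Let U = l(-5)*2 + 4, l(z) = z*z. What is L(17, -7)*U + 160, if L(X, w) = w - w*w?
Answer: -2864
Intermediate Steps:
L(X, w) = w - w²
l(z) = z²
U = 54 (U = (-5)²*2 + 4 = 25*2 + 4 = 50 + 4 = 54)
L(17, -7)*U + 160 = -7*(1 - 1*(-7))*54 + 160 = -7*(1 + 7)*54 + 160 = -7*8*54 + 160 = -56*54 + 160 = -3024 + 160 = -2864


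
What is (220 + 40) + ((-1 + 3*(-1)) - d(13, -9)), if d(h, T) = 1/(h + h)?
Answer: 6655/26 ≈ 255.96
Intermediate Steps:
d(h, T) = 1/(2*h)
(220 + 40) + ((-1 + 3*(-1)) - d(13, -9)) = (220 + 40) + ((-1 + 3*(-1)) - 1/(2*13)) = 260 + ((-1 - 3) - 1/(2*13)) = 260 + (-4 - 1*1/26) = 260 + (-4 - 1/26) = 260 - 105/26 = 6655/26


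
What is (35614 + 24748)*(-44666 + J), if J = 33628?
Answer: -666275756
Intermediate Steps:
(35614 + 24748)*(-44666 + J) = (35614 + 24748)*(-44666 + 33628) = 60362*(-11038) = -666275756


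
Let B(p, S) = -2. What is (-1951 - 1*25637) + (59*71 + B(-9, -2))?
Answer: -23401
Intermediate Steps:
(-1951 - 1*25637) + (59*71 + B(-9, -2)) = (-1951 - 1*25637) + (59*71 - 2) = (-1951 - 25637) + (4189 - 2) = -27588 + 4187 = -23401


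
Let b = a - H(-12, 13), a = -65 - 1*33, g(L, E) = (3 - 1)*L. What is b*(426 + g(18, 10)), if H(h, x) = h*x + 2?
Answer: 25872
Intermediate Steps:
g(L, E) = 2*L
a = -98 (a = -65 - 33 = -98)
H(h, x) = 2 + h*x
b = 56 (b = -98 - (2 - 12*13) = -98 - (2 - 156) = -98 - 1*(-154) = -98 + 154 = 56)
b*(426 + g(18, 10)) = 56*(426 + 2*18) = 56*(426 + 36) = 56*462 = 25872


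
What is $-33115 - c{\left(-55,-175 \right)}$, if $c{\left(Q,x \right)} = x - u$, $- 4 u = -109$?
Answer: $- \frac{131651}{4} \approx -32913.0$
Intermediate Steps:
$u = \frac{109}{4}$ ($u = \left(- \frac{1}{4}\right) \left(-109\right) = \frac{109}{4} \approx 27.25$)
$c{\left(Q,x \right)} = - \frac{109}{4} + x$ ($c{\left(Q,x \right)} = x - \frac{109}{4} = - \frac{109}{4} + x$)
$-33115 - c{\left(-55,-175 \right)} = -33115 - \left(- \frac{109}{4} - 175\right) = -33115 - - \frac{809}{4} = -33115 + \frac{809}{4} = - \frac{131651}{4}$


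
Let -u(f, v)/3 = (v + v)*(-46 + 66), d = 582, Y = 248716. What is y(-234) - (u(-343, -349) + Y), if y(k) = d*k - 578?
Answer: -427362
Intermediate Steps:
u(f, v) = -120*v (u(f, v) = -3*(v + v)*(-46 + 66) = -3*2*v*20 = -120*v)
y(k) = -578 + 582*k (y(k) = 582*k - 578 = -578 + 582*k)
y(-234) - (u(-343, -349) + Y) = (-578 + 582*(-234)) - (-120*(-349) + 248716) = (-578 - 136188) - (41880 + 248716) = -136766 - 1*290596 = -136766 - 290596 = -427362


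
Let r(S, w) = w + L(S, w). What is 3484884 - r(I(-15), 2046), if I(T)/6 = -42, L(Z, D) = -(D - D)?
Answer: 3482838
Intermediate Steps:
L(Z, D) = 0 (L(Z, D) = -1*0 = 0)
I(T) = -252 (I(T) = 6*(-42) = -252)
r(S, w) = w (r(S, w) = w + 0 = w)
3484884 - r(I(-15), 2046) = 3484884 - 1*2046 = 3484884 - 2046 = 3482838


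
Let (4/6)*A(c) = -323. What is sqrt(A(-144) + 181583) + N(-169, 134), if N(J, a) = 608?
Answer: 608 + sqrt(724394)/2 ≈ 1033.6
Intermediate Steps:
A(c) = -969/2 (A(c) = (3/2)*(-323) = -969/2)
sqrt(A(-144) + 181583) + N(-169, 134) = sqrt(-969/2 + 181583) + 608 = sqrt(362197/2) + 608 = sqrt(724394)/2 + 608 = 608 + sqrt(724394)/2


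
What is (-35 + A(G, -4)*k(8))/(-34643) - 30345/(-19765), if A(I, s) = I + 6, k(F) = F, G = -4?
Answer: 210323474/136943779 ≈ 1.5358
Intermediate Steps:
A(I, s) = 6 + I
(-35 + A(G, -4)*k(8))/(-34643) - 30345/(-19765) = (-35 + (6 - 4)*8)/(-34643) - 30345/(-19765) = (-35 + 2*8)*(-1/34643) - 30345*(-1/19765) = (-35 + 16)*(-1/34643) + 6069/3953 = -19*(-1/34643) + 6069/3953 = 19/34643 + 6069/3953 = 210323474/136943779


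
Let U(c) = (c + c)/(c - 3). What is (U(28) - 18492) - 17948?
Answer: -910944/25 ≈ -36438.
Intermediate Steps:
U(c) = 2*c/(-3 + c) (U(c) = (2*c)/(-3 + c) = 2*c/(-3 + c))
(U(28) - 18492) - 17948 = (2*28/(-3 + 28) - 18492) - 17948 = (2*28/25 - 18492) - 17948 = (2*28*(1/25) - 18492) - 17948 = (56/25 - 18492) - 17948 = -462244/25 - 17948 = -910944/25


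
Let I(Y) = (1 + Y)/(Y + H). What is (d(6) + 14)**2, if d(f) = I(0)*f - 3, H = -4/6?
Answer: 4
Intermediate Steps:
H = -2/3 (H = -4*1/6 = -2/3 ≈ -0.66667)
I(Y) = (1 + Y)/(-2/3 + Y) (I(Y) = (1 + Y)/(Y - 2/3) = (1 + Y)/(-2/3 + Y))
d(f) = -3 - 3*f/2 (d(f) = (3*(1 + 0)/(-2 + 3*0))*f - 3 = (3*1/(-2 + 0))*f - 3 = (3*1/(-2))*f - 3 = (3*(-1/2)*1)*f - 3 = -3*f/2 - 3 = -3 - 3*f/2)
(d(6) + 14)**2 = ((-3 - 3/2*6) + 14)**2 = ((-3 - 9) + 14)**2 = (-12 + 14)**2 = 2**2 = 4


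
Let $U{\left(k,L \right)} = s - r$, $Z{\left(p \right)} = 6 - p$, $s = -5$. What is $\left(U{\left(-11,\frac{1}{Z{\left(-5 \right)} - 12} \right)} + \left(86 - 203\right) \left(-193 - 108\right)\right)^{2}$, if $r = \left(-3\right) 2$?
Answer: $1240307524$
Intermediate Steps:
$r = -6$
$U{\left(k,L \right)} = 1$ ($U{\left(k,L \right)} = -5 - -6 = -5 + 6 = 1$)
$\left(U{\left(-11,\frac{1}{Z{\left(-5 \right)} - 12} \right)} + \left(86 - 203\right) \left(-193 - 108\right)\right)^{2} = \left(1 + \left(86 - 203\right) \left(-193 - 108\right)\right)^{2} = \left(1 - -35217\right)^{2} = \left(1 + 35217\right)^{2} = 35218^{2} = 1240307524$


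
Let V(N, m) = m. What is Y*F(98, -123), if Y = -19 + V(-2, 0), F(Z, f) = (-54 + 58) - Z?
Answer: 1786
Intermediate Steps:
F(Z, f) = 4 - Z
Y = -19 (Y = -19 + 0 = -19)
Y*F(98, -123) = -19*(4 - 1*98) = -19*(4 - 98) = -19*(-94) = 1786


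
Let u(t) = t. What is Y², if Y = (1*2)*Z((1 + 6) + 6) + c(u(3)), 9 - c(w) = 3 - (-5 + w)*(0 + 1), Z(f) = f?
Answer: 900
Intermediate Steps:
c(w) = 1 + w (c(w) = 9 - (3 - (-5 + w)*(0 + 1)) = 9 - (3 - (-5 + w)) = 9 - (3 + (5 - w)) = 9 - (8 - w) = 9 + (-8 + w) = 1 + w)
Y = 30 (Y = (1*2)*((1 + 6) + 6) + (1 + 3) = 2*(7 + 6) + 4 = 2*13 + 4 = 26 + 4 = 30)
Y² = 30² = 900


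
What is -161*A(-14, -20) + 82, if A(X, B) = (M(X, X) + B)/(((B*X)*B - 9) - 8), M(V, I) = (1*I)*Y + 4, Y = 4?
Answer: 449002/5617 ≈ 79.936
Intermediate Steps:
M(V, I) = 4 + 4*I (M(V, I) = (1*I)*4 + 4 = I*4 + 4 = 4*I + 4 = 4 + 4*I)
A(X, B) = (4 + B + 4*X)/(-17 + X*B²) (A(X, B) = ((4 + 4*X) + B)/(((B*X)*B - 9) - 8) = (4 + B + 4*X)/((X*B² - 9) - 8) = (4 + B + 4*X)/((-9 + X*B²) - 8) = (4 + B + 4*X)/(-17 + X*B²))
-161*A(-14, -20) + 82 = -161*(4 - 20 + 4*(-14))/(-17 - 14*(-20)²) + 82 = -161*(4 - 20 - 56)/(-17 - 14*400) + 82 = -161*(-72)/(-17 - 5600) + 82 = -161*(-72)/(-5617) + 82 = -(-161)*(-72)/5617 + 82 = -161*72/5617 + 82 = -11592/5617 + 82 = 449002/5617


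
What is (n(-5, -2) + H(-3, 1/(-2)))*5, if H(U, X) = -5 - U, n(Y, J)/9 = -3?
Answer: -145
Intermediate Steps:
n(Y, J) = -27 (n(Y, J) = 9*(-3) = -27)
(n(-5, -2) + H(-3, 1/(-2)))*5 = (-27 + (-5 - 1*(-3)))*5 = (-27 + (-5 + 3))*5 = (-27 - 2)*5 = -29*5 = -145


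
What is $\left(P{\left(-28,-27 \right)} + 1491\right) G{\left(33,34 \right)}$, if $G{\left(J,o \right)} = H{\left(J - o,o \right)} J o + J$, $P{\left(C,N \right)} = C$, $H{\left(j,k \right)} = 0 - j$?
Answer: $1689765$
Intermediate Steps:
$H{\left(j,k \right)} = - j$
$G{\left(J,o \right)} = J + J o \left(o - J\right)$ ($G{\left(J,o \right)} = - (J - o) J o + J = \left(o - J\right) J o + J = J \left(o - J\right) o + J = J o \left(o - J\right) + J = J + J o \left(o - J\right)$)
$\left(P{\left(-28,-27 \right)} + 1491\right) G{\left(33,34 \right)} = \left(-28 + 1491\right) \left(\left(-1\right) 33 \left(-1 + 34 \left(33 - 34\right)\right)\right) = 1463 \left(\left(-1\right) 33 \left(-1 + 34 \left(33 - 34\right)\right)\right) = 1463 \left(\left(-1\right) 33 \left(-1 + 34 \left(-1\right)\right)\right) = 1463 \left(\left(-1\right) 33 \left(-1 - 34\right)\right) = 1463 \left(\left(-1\right) 33 \left(-35\right)\right) = 1463 \cdot 1155 = 1689765$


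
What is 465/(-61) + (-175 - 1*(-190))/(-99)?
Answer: -15650/2013 ≈ -7.7745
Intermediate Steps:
465/(-61) + (-175 - 1*(-190))/(-99) = 465*(-1/61) + (-175 + 190)*(-1/99) = -465/61 + 15*(-1/99) = -465/61 - 5/33 = -15650/2013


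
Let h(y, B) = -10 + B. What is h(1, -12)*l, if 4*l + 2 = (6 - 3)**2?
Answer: -77/2 ≈ -38.500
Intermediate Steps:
l = 7/4 (l = -1/2 + (6 - 3)**2/4 = -1/2 + (1/4)*3**2 = -1/2 + (1/4)*9 = -1/2 + 9/4 = 7/4 ≈ 1.7500)
h(1, -12)*l = (-10 - 12)*(7/4) = -22*7/4 = -77/2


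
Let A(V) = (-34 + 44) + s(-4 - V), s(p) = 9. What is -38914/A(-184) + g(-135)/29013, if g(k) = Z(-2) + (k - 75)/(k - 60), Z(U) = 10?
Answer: -13552310/6617 ≈ -2048.1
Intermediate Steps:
A(V) = 19 (A(V) = (-34 + 44) + 9 = 10 + 9 = 19)
g(k) = 10 + (-75 + k)/(-60 + k) (g(k) = 10 + (k - 75)/(k - 60) = 10 + (-75 + k)/(-60 + k))
-38914/A(-184) + g(-135)/29013 = -38914/19 + ((-675 + 11*(-135))/(-60 - 135))/29013 = -38914*1/19 + ((-675 - 1485)/(-195))*(1/29013) = -38914/19 - 1/195*(-2160)*(1/29013) = -38914/19 + (144/13)*(1/29013) = -38914/19 + 48/125723 = -13552310/6617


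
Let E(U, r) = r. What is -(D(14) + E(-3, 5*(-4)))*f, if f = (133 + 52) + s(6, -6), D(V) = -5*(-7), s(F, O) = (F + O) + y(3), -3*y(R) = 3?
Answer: -2760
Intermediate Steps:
y(R) = -1 (y(R) = -1/3*3 = -1)
s(F, O) = -1 + F + O (s(F, O) = (F + O) - 1 = -1 + F + O)
D(V) = 35
f = 184 (f = (133 + 52) + (-1 + 6 - 6) = 185 - 1 = 184)
-(D(14) + E(-3, 5*(-4)))*f = -(35 + 5*(-4))*184 = -(35 - 20)*184 = -15*184 = -1*2760 = -2760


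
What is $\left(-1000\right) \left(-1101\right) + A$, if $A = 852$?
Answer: $1101852$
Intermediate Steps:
$\left(-1000\right) \left(-1101\right) + A = \left(-1000\right) \left(-1101\right) + 852 = 1101000 + 852 = 1101852$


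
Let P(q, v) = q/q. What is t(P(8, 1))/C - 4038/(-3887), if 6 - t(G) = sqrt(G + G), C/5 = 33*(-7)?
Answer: 1546856/1496495 + sqrt(2)/1155 ≈ 1.0349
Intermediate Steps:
C = -1155 (C = 5*(33*(-7)) = 5*(-231) = -1155)
P(q, v) = 1
t(G) = 6 - sqrt(2)*sqrt(G) (t(G) = 6 - sqrt(G + G) = 6 - sqrt(2*G) = 6 - sqrt(2)*sqrt(G))
t(P(8, 1))/C - 4038/(-3887) = (6 - sqrt(2)*sqrt(1))/(-1155) - 4038/(-3887) = (6 - 1*sqrt(2)*1)*(-1/1155) - 4038*(-1/3887) = (6 - sqrt(2))*(-1/1155) + 4038/3887 = (-2/385 + sqrt(2)/1155) + 4038/3887 = 1546856/1496495 + sqrt(2)/1155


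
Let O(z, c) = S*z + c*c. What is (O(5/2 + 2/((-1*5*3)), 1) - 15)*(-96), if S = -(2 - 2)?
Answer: 1344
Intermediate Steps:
S = 0 (S = -1*0 = 0)
O(z, c) = c² (O(z, c) = 0*z + c*c = 0 + c² = c²)
(O(5/2 + 2/((-1*5*3)), 1) - 15)*(-96) = (1² - 15)*(-96) = (1 - 15)*(-96) = -14*(-96) = 1344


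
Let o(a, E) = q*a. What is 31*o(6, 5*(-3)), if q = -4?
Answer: -744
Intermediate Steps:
o(a, E) = -4*a
31*o(6, 5*(-3)) = 31*(-4*6) = 31*(-24) = -744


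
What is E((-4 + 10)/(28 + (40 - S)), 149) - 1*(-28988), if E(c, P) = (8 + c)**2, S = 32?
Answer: 1045969/36 ≈ 29055.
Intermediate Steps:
E((-4 + 10)/(28 + (40 - S)), 149) - 1*(-28988) = (8 + (-4 + 10)/(28 + (40 - 1*32)))**2 - 1*(-28988) = (8 + 6/(28 + (40 - 32)))**2 + 28988 = (8 + 6/(28 + 8))**2 + 28988 = (8 + 6/36)**2 + 28988 = (8 + 6*(1/36))**2 + 28988 = (8 + 1/6)**2 + 28988 = (49/6)**2 + 28988 = 2401/36 + 28988 = 1045969/36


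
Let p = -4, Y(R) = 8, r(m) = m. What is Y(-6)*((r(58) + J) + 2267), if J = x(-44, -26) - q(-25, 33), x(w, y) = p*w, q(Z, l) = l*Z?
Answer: 26608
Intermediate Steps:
q(Z, l) = Z*l
x(w, y) = -4*w
J = 1001 (J = -4*(-44) - (-25)*33 = 176 - 1*(-825) = 176 + 825 = 1001)
Y(-6)*((r(58) + J) + 2267) = 8*((58 + 1001) + 2267) = 8*(1059 + 2267) = 8*3326 = 26608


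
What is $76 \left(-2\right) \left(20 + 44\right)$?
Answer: $-9728$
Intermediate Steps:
$76 \left(-2\right) \left(20 + 44\right) = \left(-152\right) 64 = -9728$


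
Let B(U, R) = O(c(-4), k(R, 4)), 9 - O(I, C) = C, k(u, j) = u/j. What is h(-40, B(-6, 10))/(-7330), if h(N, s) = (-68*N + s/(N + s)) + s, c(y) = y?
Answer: -73065/196444 ≈ -0.37194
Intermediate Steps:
O(I, C) = 9 - C
B(U, R) = 9 - R/4
h(N, s) = s - 68*N + s/(N + s) (h(N, s) = (-68*N + s/(N + s)) + s = s - 68*N + s/(N + s))
h(-40, B(-6, 10))/(-7330) = (((9 - ¼*10) + (9 - ¼*10)² - 68*(-40)² - 67*(-40)*(9 - ¼*10))/(-40 + (9 - ¼*10)))/(-7330) = (((9 - 5/2) + (9 - 5/2)² - 68*1600 - 67*(-40)*(9 - 5/2))/(-40 + (9 - 5/2)))*(-1/7330) = ((13/2 + (13/2)² - 108800 - 67*(-40)*13/2)/(-40 + 13/2))*(-1/7330) = ((13/2 + 169/4 - 108800 + 17420)/(-67/2))*(-1/7330) = -2/67*(-365325/4)*(-1/7330) = (365325/134)*(-1/7330) = -73065/196444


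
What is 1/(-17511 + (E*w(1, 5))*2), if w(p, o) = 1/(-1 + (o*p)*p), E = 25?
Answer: -2/34997 ≈ -5.7148e-5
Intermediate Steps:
w(p, o) = 1/(-1 + o*p²)
1/(-17511 + (E*w(1, 5))*2) = 1/(-17511 + (25/(-1 + 5*1²))*2) = 1/(-17511 + (25/(-1 + 5*1))*2) = 1/(-17511 + (25/(-1 + 5))*2) = 1/(-17511 + (25/4)*2) = 1/(-17511 + 25/2) = 1/(-34997/2) = -2/34997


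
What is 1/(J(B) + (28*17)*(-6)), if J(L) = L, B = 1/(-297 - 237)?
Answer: -534/1525105 ≈ -0.00035014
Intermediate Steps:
B = -1/534 (B = 1/(-534) = -1/534 ≈ -0.0018727)
1/(J(B) + (28*17)*(-6)) = 1/(-1/534 + (28*17)*(-6)) = 1/(-1/534 + 476*(-6)) = 1/(-1/534 - 2856) = 1/(-1525105/534) = -534/1525105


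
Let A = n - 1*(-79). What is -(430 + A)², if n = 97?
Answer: -367236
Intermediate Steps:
A = 176 (A = 97 - 1*(-79) = 97 + 79 = 176)
-(430 + A)² = -(430 + 176)² = -1*606² = -1*367236 = -367236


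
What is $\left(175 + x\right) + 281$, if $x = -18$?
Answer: $438$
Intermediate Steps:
$\left(175 + x\right) + 281 = \left(175 - 18\right) + 281 = 157 + 281 = 438$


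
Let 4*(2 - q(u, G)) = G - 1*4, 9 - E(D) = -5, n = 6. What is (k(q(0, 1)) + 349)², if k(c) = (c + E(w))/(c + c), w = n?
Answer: 59985025/484 ≈ 1.2394e+5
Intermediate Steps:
w = 6
E(D) = 14 (E(D) = 9 - 1*(-5) = 9 + 5 = 14)
q(u, G) = 3 - G/4 (q(u, G) = 2 - (G - 1*4)/4 = 2 - (G - 4)/4 = 2 - (-4 + G)/4 = 2 + (1 - G/4) = 3 - G/4)
k(c) = (14 + c)/(2*c) (k(c) = (c + 14)/(c + c) = (14 + c)/((2*c)) = (14 + c)*(1/(2*c)) = (14 + c)/(2*c))
(k(q(0, 1)) + 349)² = ((14 + (3 - ¼*1))/(2*(3 - ¼*1)) + 349)² = ((14 + (3 - ¼))/(2*(3 - ¼)) + 349)² = ((14 + 11/4)/(2*(11/4)) + 349)² = ((½)*(4/11)*(67/4) + 349)² = (67/22 + 349)² = (7745/22)² = 59985025/484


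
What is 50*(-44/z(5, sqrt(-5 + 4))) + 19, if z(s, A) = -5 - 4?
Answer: 2371/9 ≈ 263.44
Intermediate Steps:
z(s, A) = -9
50*(-44/z(5, sqrt(-5 + 4))) + 19 = 50*(-44/(-9)) + 19 = 50*(-44*(-1/9)) + 19 = 50*(44/9) + 19 = 2200/9 + 19 = 2371/9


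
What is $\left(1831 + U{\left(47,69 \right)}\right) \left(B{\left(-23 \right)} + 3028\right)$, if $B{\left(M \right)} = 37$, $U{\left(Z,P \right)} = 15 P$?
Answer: $8784290$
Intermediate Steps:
$\left(1831 + U{\left(47,69 \right)}\right) \left(B{\left(-23 \right)} + 3028\right) = \left(1831 + 15 \cdot 69\right) \left(37 + 3028\right) = \left(1831 + 1035\right) 3065 = 2866 \cdot 3065 = 8784290$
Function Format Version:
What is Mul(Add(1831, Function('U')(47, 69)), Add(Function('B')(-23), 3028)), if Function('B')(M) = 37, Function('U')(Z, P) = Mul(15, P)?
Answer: 8784290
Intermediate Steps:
Mul(Add(1831, Function('U')(47, 69)), Add(Function('B')(-23), 3028)) = Mul(Add(1831, Mul(15, 69)), Add(37, 3028)) = Mul(Add(1831, 1035), 3065) = Mul(2866, 3065) = 8784290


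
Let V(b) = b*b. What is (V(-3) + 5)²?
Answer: 196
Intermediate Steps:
V(b) = b²
(V(-3) + 5)² = ((-3)² + 5)² = (9 + 5)² = 14² = 196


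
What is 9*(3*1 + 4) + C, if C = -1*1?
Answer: 62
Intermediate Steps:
C = -1
9*(3*1 + 4) + C = 9*(3*1 + 4) - 1 = 9*(3 + 4) - 1 = 9*7 - 1 = 63 - 1 = 62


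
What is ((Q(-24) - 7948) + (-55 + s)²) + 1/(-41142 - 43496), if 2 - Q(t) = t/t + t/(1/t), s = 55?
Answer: -721369675/84638 ≈ -8523.0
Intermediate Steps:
Q(t) = 1 - t² (Q(t) = 2 - (t/t + t/(1/t)) = 2 - (1 + t*t) = 2 - (1 + t²) = 2 + (-1 - t²) = 1 - t²)
((Q(-24) - 7948) + (-55 + s)²) + 1/(-41142 - 43496) = (((1 - 1*(-24)²) - 7948) + (-55 + 55)²) + 1/(-41142 - 43496) = (((1 - 1*576) - 7948) + 0²) + 1/(-84638) = (((1 - 576) - 7948) + 0) - 1/84638 = ((-575 - 7948) + 0) - 1/84638 = (-8523 + 0) - 1/84638 = -8523 - 1/84638 = -721369675/84638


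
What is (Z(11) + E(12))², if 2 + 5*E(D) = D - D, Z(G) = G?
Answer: 2809/25 ≈ 112.36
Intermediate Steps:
E(D) = -⅖ (E(D) = -⅖ + (D - D)/5 = -⅖ + (⅕)*0 = -⅖ + 0 = -⅖)
(Z(11) + E(12))² = (11 - ⅖)² = (53/5)² = 2809/25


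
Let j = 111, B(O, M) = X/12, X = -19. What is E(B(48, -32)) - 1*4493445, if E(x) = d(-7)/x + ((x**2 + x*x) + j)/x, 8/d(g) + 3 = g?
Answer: -134805533/30 ≈ -4.4935e+6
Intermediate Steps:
d(g) = 8/(-3 + g)
B(O, M) = -19/12
E(x) = -4/(5*x) + (111 + 2*x**2)/x (E(x) = (8/(-3 - 7))/x + ((x**2 + x*x) + 111)/x = (8/(-10))/x + ((x**2 + x**2) + 111)/x = (8*(-1/10))/x + (2*x**2 + 111)/x = -4/(5*x) + (111 + 2*x**2)/x)
E(B(48, -32)) - 1*4493445 = (2*(-19/12) + 551/(5*(-19/12))) - 1*4493445 = (-19/6 + (551/5)*(-12/19)) - 4493445 = (-19/6 - 348/5) - 4493445 = -2183/30 - 4493445 = -134805533/30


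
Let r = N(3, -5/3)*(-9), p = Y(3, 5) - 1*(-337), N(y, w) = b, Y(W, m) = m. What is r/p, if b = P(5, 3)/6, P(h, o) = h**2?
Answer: -25/228 ≈ -0.10965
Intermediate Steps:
b = 25/6 (b = 5**2/6 = 25*(1/6) = 25/6 ≈ 4.1667)
N(y, w) = 25/6
p = 342 (p = 5 - 1*(-337) = 5 + 337 = 342)
r = -75/2 (r = (25/6)*(-9) = -75/2 ≈ -37.500)
r/p = -75/2/342 = -75/2*1/342 = -25/228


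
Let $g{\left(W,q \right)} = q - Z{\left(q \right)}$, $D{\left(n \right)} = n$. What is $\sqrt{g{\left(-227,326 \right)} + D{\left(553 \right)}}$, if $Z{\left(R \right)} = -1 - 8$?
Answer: $2 \sqrt{222} \approx 29.799$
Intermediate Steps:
$Z{\left(R \right)} = -9$
$g{\left(W,q \right)} = 9 + q$ ($g{\left(W,q \right)} = q - -9 = q + 9 = 9 + q$)
$\sqrt{g{\left(-227,326 \right)} + D{\left(553 \right)}} = \sqrt{\left(9 + 326\right) + 553} = \sqrt{335 + 553} = \sqrt{888} = 2 \sqrt{222}$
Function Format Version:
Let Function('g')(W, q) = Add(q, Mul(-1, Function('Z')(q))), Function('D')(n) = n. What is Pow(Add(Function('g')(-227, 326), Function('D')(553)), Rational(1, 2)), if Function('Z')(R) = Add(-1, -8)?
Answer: Mul(2, Pow(222, Rational(1, 2))) ≈ 29.799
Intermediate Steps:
Function('Z')(R) = -9
Function('g')(W, q) = Add(9, q) (Function('g')(W, q) = Add(q, Mul(-1, -9)) = Add(q, 9) = Add(9, q))
Pow(Add(Function('g')(-227, 326), Function('D')(553)), Rational(1, 2)) = Pow(Add(Add(9, 326), 553), Rational(1, 2)) = Pow(Add(335, 553), Rational(1, 2)) = Pow(888, Rational(1, 2)) = Mul(2, Pow(222, Rational(1, 2)))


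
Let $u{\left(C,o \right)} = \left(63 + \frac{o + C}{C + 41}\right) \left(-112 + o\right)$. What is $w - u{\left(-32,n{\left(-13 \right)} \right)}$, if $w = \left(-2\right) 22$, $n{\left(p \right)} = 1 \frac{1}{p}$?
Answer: $\frac{3355018}{507} \approx 6617.4$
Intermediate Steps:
$n{\left(p \right)} = \frac{1}{p}$
$u{\left(C,o \right)} = \left(-112 + o\right) \left(63 + \frac{C + o}{41 + C}\right)$ ($u{\left(C,o \right)} = \left(63 + \frac{C + o}{41 + C}\right) \left(-112 + o\right) = \left(-112 + o\right) \left(63 + \frac{C + o}{41 + C}\right)$)
$w = -44$
$w - u{\left(-32,n{\left(-13 \right)} \right)} = -44 - \frac{-289296 + \left(\frac{1}{-13}\right)^{2} - -229376 + \frac{2471}{-13} + 64 \left(-32\right) \frac{1}{-13}}{41 - 32} = -44 - \frac{-289296 + \left(- \frac{1}{13}\right)^{2} + 229376 + 2471 \left(- \frac{1}{13}\right) + 64 \left(-32\right) \left(- \frac{1}{13}\right)}{9} = -44 - \frac{-289296 + \frac{1}{169} + 229376 - \frac{2471}{13} + \frac{2048}{13}}{9} = -44 - \frac{1}{9} \left(- \frac{10131978}{169}\right) = -44 - - \frac{3377326}{507} = -44 + \frac{3377326}{507} = \frac{3355018}{507}$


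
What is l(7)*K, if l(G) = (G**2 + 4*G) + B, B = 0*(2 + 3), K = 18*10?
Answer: 13860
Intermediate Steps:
K = 180
B = 0 (B = 0*5 = 0)
l(G) = G**2 + 4*G (l(G) = (G**2 + 4*G) + 0 = G**2 + 4*G)
l(7)*K = (7*(4 + 7))*180 = (7*11)*180 = 77*180 = 13860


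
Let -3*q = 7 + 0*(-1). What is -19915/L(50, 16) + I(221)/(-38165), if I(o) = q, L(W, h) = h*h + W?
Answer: -2629949/40410 ≈ -65.082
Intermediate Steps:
L(W, h) = W + h**2 (L(W, h) = h**2 + W = W + h**2)
q = -7/3 (q = -(7 + 0*(-1))/3 = -(7 + 0)/3 = -1/3*7 = -7/3 ≈ -2.3333)
I(o) = -7/3
-19915/L(50, 16) + I(221)/(-38165) = -19915/(50 + 16**2) - 7/3/(-38165) = -19915/(50 + 256) - 7/3*(-1/38165) = -19915/306 + 7/114495 = -2629949/40410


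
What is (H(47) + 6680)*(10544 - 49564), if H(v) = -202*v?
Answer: 109802280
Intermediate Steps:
(H(47) + 6680)*(10544 - 49564) = (-202*47 + 6680)*(10544 - 49564) = (-9494 + 6680)*(-39020) = -2814*(-39020) = 109802280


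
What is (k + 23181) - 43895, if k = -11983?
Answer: -32697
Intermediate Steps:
(k + 23181) - 43895 = (-11983 + 23181) - 43895 = 11198 - 43895 = -32697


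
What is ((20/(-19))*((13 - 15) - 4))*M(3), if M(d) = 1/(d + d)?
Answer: 20/19 ≈ 1.0526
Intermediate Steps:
M(d) = 1/(2*d)
((20/(-19))*((13 - 15) - 4))*M(3) = ((20/(-19))*((13 - 15) - 4))*((1/2)/3) = ((20*(-1/19))*(-2 - 4))*((1/2)*(1/3)) = -20/19*(-6)*(1/6) = (120/19)*(1/6) = 20/19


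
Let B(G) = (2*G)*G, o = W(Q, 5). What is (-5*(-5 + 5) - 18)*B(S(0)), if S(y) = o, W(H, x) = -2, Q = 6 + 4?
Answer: -144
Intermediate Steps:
Q = 10
o = -2
S(y) = -2
B(G) = 2*G²
(-5*(-5 + 5) - 18)*B(S(0)) = (-5*(-5 + 5) - 18)*(2*(-2)²) = (-5*0 - 18)*(2*4) = (0 - 18)*8 = -18*8 = -144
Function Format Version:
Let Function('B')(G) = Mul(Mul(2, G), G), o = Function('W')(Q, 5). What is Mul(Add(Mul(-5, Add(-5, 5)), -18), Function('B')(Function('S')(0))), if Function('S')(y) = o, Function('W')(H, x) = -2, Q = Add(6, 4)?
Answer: -144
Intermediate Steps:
Q = 10
o = -2
Function('S')(y) = -2
Function('B')(G) = Mul(2, Pow(G, 2))
Mul(Add(Mul(-5, Add(-5, 5)), -18), Function('B')(Function('S')(0))) = Mul(Add(Mul(-5, Add(-5, 5)), -18), Mul(2, Pow(-2, 2))) = Mul(Add(Mul(-5, 0), -18), Mul(2, 4)) = Mul(Add(0, -18), 8) = Mul(-18, 8) = -144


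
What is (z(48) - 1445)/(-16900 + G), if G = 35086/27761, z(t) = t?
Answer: 38782117/469125814 ≈ 0.082669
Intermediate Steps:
G = 35086/27761 (G = 35086*(1/27761) = 35086/27761 ≈ 1.2639)
(z(48) - 1445)/(-16900 + G) = (48 - 1445)/(-16900 + 35086/27761) = -1397/(-469125814/27761) = -1397*(-27761/469125814) = 38782117/469125814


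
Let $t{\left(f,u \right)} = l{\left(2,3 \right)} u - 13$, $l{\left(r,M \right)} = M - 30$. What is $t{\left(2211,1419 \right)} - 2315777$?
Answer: $-2354103$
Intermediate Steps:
$l{\left(r,M \right)} = -30 + M$ ($l{\left(r,M \right)} = M - 30 = -30 + M$)
$t{\left(f,u \right)} = -13 - 27 u$ ($t{\left(f,u \right)} = \left(-30 + 3\right) u - 13 = - 27 u - 13 = -13 - 27 u$)
$t{\left(2211,1419 \right)} - 2315777 = \left(-13 - 38313\right) - 2315777 = -38326 - 2315777 = -2354103$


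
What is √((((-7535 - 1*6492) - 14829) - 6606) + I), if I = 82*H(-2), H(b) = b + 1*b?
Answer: I*√35790 ≈ 189.18*I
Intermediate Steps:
H(b) = 2*b (H(b) = b + b = 2*b)
I = -328 (I = 82*(2*(-2)) = 82*(-4) = -328)
√((((-7535 - 1*6492) - 14829) - 6606) + I) = √((((-7535 - 1*6492) - 14829) - 6606) - 328) = √((((-7535 - 6492) - 14829) - 6606) - 328) = √(((-14027 - 14829) - 6606) - 328) = √((-28856 - 6606) - 328) = √(-35462 - 328) = √(-35790) = I*√35790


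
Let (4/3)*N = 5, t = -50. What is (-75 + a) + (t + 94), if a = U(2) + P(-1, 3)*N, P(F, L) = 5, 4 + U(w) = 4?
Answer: -49/4 ≈ -12.250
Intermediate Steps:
U(w) = 0 (U(w) = -4 + 4 = 0)
N = 15/4 (N = (¾)*5 = 15/4 ≈ 3.7500)
a = 75/4 (a = 0 + 5*(15/4) = 0 + 75/4 = 75/4 ≈ 18.750)
(-75 + a) + (t + 94) = (-75 + 75/4) + (-50 + 94) = -225/4 + 44 = -49/4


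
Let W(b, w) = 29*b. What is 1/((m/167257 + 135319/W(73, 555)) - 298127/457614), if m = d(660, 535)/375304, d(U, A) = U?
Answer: 3800735732553225579/240467565829154808311 ≈ 0.015806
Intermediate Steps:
m = 165/93826 (m = 660/375304 = 660*(1/375304) = 165/93826 ≈ 0.0017586)
1/((m/167257 + 135319/W(73, 555)) - 298127/457614) = 1/(((165/93826)/167257 + 135319/((29*73))) - 298127/457614) = 1/(((165/93826)*(1/167257) + 135319/2117) - 298127*1/457614) = 1/((165/15693055282 + 135319*(1/2117)) - 298127/457614) = 1/((165/15693055282 + 135319/2117) - 298127/457614) = 1/(2123568548054263/33222198031994 - 298127/457614) = 1/(240467565829154808311/3800735732553225579) = 3800735732553225579/240467565829154808311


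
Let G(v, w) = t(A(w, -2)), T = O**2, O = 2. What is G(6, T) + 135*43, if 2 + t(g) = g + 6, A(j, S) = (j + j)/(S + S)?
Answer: 5807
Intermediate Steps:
A(j, S) = j/S (A(j, S) = (2*j)/((2*S)) = (2*j)*(1/(2*S)) = j/S)
t(g) = 4 + g (t(g) = -2 + (g + 6) = -2 + (6 + g) = 4 + g)
T = 4 (T = 2**2 = 4)
G(v, w) = 4 - w/2 (G(v, w) = 4 + w/(-2) = 4 + w*(-1/2) = 4 - w/2)
G(6, T) + 135*43 = (4 - 1/2*4) + 135*43 = (4 - 2) + 5805 = 2 + 5805 = 5807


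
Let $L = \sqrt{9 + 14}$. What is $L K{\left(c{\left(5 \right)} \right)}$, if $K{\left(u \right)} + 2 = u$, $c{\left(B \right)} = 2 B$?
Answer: $8 \sqrt{23} \approx 38.367$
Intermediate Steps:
$L = \sqrt{23} \approx 4.7958$
$K{\left(u \right)} = -2 + u$
$L K{\left(c{\left(5 \right)} \right)} = \sqrt{23} \left(-2 + 2 \cdot 5\right) = \sqrt{23} \left(-2 + 10\right) = \sqrt{23} \cdot 8 = 8 \sqrt{23}$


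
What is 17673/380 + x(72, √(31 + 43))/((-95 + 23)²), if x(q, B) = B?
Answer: 17673/380 + √74/5184 ≈ 46.510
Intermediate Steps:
17673/380 + x(72, √(31 + 43))/((-95 + 23)²) = 17673/380 + √(31 + 43)/((-95 + 23)²) = 17673*(1/380) + √74/((-72)²) = 17673/380 + √74/5184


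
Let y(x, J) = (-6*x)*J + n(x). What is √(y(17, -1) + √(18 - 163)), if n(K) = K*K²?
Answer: √(5015 + I*√145) ≈ 70.817 + 0.085*I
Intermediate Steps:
n(K) = K³
y(x, J) = x³ - 6*J*x (y(x, J) = (-6*x)*J + x³ = -6*J*x + x³ = x³ - 6*J*x)
√(y(17, -1) + √(18 - 163)) = √(17*(17² - 6*(-1)) + √(18 - 163)) = √(17*(289 + 6) + √(-145)) = √(17*295 + I*√145) = √(5015 + I*√145)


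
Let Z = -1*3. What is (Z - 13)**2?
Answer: 256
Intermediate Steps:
Z = -3
(Z - 13)**2 = (-3 - 13)**2 = (-16)**2 = 256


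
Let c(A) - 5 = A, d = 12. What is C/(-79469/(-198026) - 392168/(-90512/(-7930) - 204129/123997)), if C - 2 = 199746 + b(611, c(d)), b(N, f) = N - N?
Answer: -27136271849042988808/5454392128042536471 ≈ -4.9751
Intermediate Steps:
c(A) = 5 + A
b(N, f) = 0
C = 199748 (C = 2 + (199746 + 0) = 2 + 199746 = 199748)
C/(-79469/(-198026) - 392168/(-90512/(-7930) - 204129/123997)) = 199748/(-79469/(-198026) - 392168/(-90512/(-7930) - 204129/123997)) = 199748/(-79469*(-1/198026) - 392168/(-90512*(-1/7930) - 204129*1/123997)) = 199748/(79469/198026 - 392168/(45256/3965 - 204129/123997)) = 199748/(79469/198026 - 392168/4802236747/491648105) = 199748/(79469/198026 - 392168*491648105/4802236747) = 199748/(79469/198026 - 27544093434520/686033821) = 199748/(-5454392128042536471/135852533437346) = 199748*(-135852533437346/5454392128042536471) = -27136271849042988808/5454392128042536471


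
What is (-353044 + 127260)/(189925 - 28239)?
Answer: -112892/80843 ≈ -1.3964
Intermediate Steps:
(-353044 + 127260)/(189925 - 28239) = -225784/161686 = -225784*1/161686 = -112892/80843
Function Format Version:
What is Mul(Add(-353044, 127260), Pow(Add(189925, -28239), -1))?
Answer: Rational(-112892, 80843) ≈ -1.3964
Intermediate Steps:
Mul(Add(-353044, 127260), Pow(Add(189925, -28239), -1)) = Mul(-225784, Pow(161686, -1)) = Mul(-225784, Rational(1, 161686)) = Rational(-112892, 80843)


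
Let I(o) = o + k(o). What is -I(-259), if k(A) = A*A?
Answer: -66822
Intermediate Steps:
k(A) = A**2
I(o) = o + o**2
-I(-259) = -(-259)*(1 - 259) = -(-259)*(-258) = -1*66822 = -66822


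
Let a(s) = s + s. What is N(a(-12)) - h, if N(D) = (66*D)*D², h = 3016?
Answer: -915400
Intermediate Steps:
a(s) = 2*s
N(D) = 66*D³
N(a(-12)) - h = 66*(2*(-12))³ - 1*3016 = 66*(-24)³ - 3016 = 66*(-13824) - 3016 = -912384 - 3016 = -915400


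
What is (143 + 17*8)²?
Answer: 77841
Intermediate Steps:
(143 + 17*8)² = (143 + 136)² = 279² = 77841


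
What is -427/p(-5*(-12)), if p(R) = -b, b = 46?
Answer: 427/46 ≈ 9.2826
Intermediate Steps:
p(R) = -46 (p(R) = -1*46 = -46)
-427/p(-5*(-12)) = -427/(-46) = -427*(-1/46) = 427/46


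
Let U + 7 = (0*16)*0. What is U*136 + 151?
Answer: -801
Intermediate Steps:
U = -7 (U = -7 + (0*16)*0 = -7 + 0*0 = -7 + 0 = -7)
U*136 + 151 = -7*136 + 151 = -952 + 151 = -801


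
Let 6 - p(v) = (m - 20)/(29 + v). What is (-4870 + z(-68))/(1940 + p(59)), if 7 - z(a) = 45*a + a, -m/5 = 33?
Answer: -152680/171433 ≈ -0.89061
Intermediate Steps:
m = -165 (m = -5*33 = -165)
z(a) = 7 - 46*a (z(a) = 7 - (45*a + a) = 7 - 46*a)
p(v) = 6 + 185/(29 + v) (p(v) = 6 - (-165 - 20)/(29 + v) = 6 - (-185)/(29 + v) = 6 + 185/(29 + v))
(-4870 + z(-68))/(1940 + p(59)) = (-4870 + (7 - 46*(-68)))/(1940 + (359 + 6*59)/(29 + 59)) = (-4870 + (7 + 3128))/(1940 + (359 + 354)/88) = (-4870 + 3135)/(1940 + (1/88)*713) = -1735/(1940 + 713/88) = -1735/171433/88 = -1735*88/171433 = -152680/171433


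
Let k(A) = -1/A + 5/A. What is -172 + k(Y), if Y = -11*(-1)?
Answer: -1888/11 ≈ -171.64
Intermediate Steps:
Y = 11
k(A) = 4/A
-172 + k(Y) = -172 + 4/11 = -1888/11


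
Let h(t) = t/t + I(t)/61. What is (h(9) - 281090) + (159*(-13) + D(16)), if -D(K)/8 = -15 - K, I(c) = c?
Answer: -17257379/61 ≈ -2.8291e+5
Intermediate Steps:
D(K) = 120 + 8*K (D(K) = -8*(-15 - K) = 120 + 8*K)
h(t) = 1 + t/61 (h(t) = t/t + t/61 = 1 + t*(1/61) = 1 + t/61)
(h(9) - 281090) + (159*(-13) + D(16)) = ((1 + (1/61)*9) - 281090) + (159*(-13) + (120 + 8*16)) = ((1 + 9/61) - 281090) + (-2067 + (120 + 128)) = (70/61 - 281090) + (-2067 + 248) = -17146420/61 - 1819 = -17257379/61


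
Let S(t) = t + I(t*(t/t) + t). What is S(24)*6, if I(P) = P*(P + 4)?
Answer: 15120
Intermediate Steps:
I(P) = P*(4 + P)
S(t) = t + 2*t*(4 + 2*t) (S(t) = t + (t*(t/t) + t)*(4 + (t*(t/t) + t)) = t + (t*1 + t)*(4 + (t*1 + t)) = t + (t + t)*(4 + (t + t)) = t + (2*t)*(4 + 2*t) = t + 2*t*(4 + 2*t))
S(24)*6 = (24*(9 + 4*24))*6 = (24*(9 + 96))*6 = (24*105)*6 = 2520*6 = 15120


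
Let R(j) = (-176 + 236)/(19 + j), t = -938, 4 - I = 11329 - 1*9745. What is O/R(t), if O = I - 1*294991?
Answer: 90849583/20 ≈ 4.5425e+6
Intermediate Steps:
I = -1580 (I = 4 - (11329 - 1*9745) = 4 - (11329 - 9745) = 4 - 1*1584 = 4 - 1584 = -1580)
R(j) = 60/(19 + j)
O = -296571 (O = -1580 - 1*294991 = -1580 - 294991 = -296571)
O/R(t) = -296571/(60/(19 - 938)) = -296571/(60/(-919)) = -296571/(60*(-1/919)) = -296571/(-60/919) = -296571*(-919/60) = 90849583/20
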